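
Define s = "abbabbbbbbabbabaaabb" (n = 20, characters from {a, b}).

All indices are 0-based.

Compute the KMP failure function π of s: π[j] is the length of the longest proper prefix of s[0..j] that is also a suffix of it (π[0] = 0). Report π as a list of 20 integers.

π[0] = 0
j=1 s[j]='b': π[1]=0 (border '')
j=2 s[j]='b': π[2]=0 (border '')
j=3 s[j]='a': π[3]=1 (border 'a')
j=4 s[j]='b': π[4]=2 (border 'ab')
j=5 s[j]='b': π[5]=3 (border 'abb')
j=6 s[j]='b': k: 3→0; π[6]=0 (border '')
j=7 s[j]='b': π[7]=0 (border '')
j=8 s[j]='b': π[8]=0 (border '')
j=9 s[j]='b': π[9]=0 (border '')
j=10 s[j]='a': π[10]=1 (border 'a')
j=11 s[j]='b': π[11]=2 (border 'ab')
j=12 s[j]='b': π[12]=3 (border 'abb')
j=13 s[j]='a': π[13]=4 (border 'abba')
j=14 s[j]='b': π[14]=5 (border 'abbab')
j=15 s[j]='a': k: 5→2→0; π[15]=1 (border 'a')
j=16 s[j]='a': k: 1→0; π[16]=1 (border 'a')
j=17 s[j]='a': k: 1→0; π[17]=1 (border 'a')
j=18 s[j]='b': π[18]=2 (border 'ab')
j=19 s[j]='b': π[19]=3 (border 'abb')

[0, 0, 0, 1, 2, 3, 0, 0, 0, 0, 1, 2, 3, 4, 5, 1, 1, 1, 2, 3]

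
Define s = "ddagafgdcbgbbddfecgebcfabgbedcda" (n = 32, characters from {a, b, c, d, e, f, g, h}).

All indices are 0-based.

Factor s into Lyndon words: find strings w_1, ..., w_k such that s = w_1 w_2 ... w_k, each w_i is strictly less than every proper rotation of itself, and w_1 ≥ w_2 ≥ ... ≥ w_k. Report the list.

["d", "d", "ag", "afgdcbgbbddfecgebcf", "abgbedcd", "a"]

emit factor 1: 'd' (i=0, period=1)
emit factor 2: 'd' (i=1, period=1)
emit factor 3: 'ag' (i=2, period=2)
emit factor 4: 'afgdcbgbbddfecgebcf' (i=4, period=19)
emit factor 5: 'abgbedcd' (i=23, period=8)
emit factor 6: 'a' (i=31, period=1)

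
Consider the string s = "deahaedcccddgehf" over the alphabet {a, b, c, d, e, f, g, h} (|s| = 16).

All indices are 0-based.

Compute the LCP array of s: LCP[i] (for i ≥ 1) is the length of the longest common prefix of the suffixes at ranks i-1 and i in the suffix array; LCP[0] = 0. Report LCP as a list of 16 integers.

[0, 1, 0, 2, 1, 0, 1, 1, 1, 0, 1, 1, 0, 0, 0, 1]

rank→(start, suffix):
  0 → (4, 'aedcccddgehf')
  1 → (2, 'ahaedcccddgehf')
  2 → (7, 'cccddgehf')
  3 → (8, 'ccddgehf')
  4 → (9, 'cddgehf')
  5 → (6, 'dcccddgehf')
  6 → (10, 'ddgehf')
  7 → (0, 'deahaedcccddgehf')
  8 → (11, 'dgehf')
  9 → (1, 'eahaedcccddgehf')
  10 → (5, 'edcccddgehf')
  11 → (13, 'ehf')
  12 → (15, 'f')
  13 → (12, 'gehf')
  14 → (3, 'haedcccddgehf')
  15 → (14, 'hf')

SA = [4, 2, 7, 8, 9, 6, 10, 0, 11, 1, 5, 13, 15, 12, 3, 14]
rank  pair      lcp
   1  s[4:],s[2:]  1  'a'
   2  s[2:],s[7:]  0  ''
   3  s[7:],s[8:]  2  'cc'
   4  s[8:],s[9:]  1  'c'
   5  s[9:],s[6:]  0  ''
   6  s[6:],s[10:]  1  'd'
   7  s[10:],s[0:]  1  'd'
   8  s[0:],s[11:]  1  'd'
   9  s[11:],s[1:]  0  ''
  10  s[1:],s[5:]  1  'e'
  11  s[5:],s[13:]  1  'e'
  12  s[13:],s[15:]  0  ''
  13  s[15:],s[12:]  0  ''
  14  s[12:],s[3:]  0  ''
  15  s[3:],s[14:]  1  'h'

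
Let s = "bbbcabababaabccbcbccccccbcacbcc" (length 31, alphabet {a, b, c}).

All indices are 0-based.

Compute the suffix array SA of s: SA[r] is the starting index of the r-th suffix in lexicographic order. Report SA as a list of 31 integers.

[10, 8, 6, 4, 11, 26, 9, 7, 5, 0, 1, 2, 24, 15, 28, 12, 17, 30, 3, 25, 23, 14, 27, 16, 29, 22, 13, 21, 20, 19, 18]

rank→(start, suffix):
  0 → (10, 'aabccbcbccccccbcacbcc')
  1 → (8, 'abaabccbcbccccccbcacbcc')
  2 → (6, 'ababaabccbcbccccccbcacbcc')
  3 → (4, 'abababaabccbcbccccccbcacbcc')
  4 → (11, 'abccbcbccccccbcacbcc')
  5 → (26, 'acbcc')
  6 → (9, 'baabccbcbccccccbcacbcc')
  7 → (7, 'babaabccbcbccccccbcacbcc')
  8 → (5, 'bababaabccbcbccccccbcacbcc')
  9 → (0, 'bbbcabababaabccbcbccccccbcacbcc')
  10 → (1, 'bbcabababaabccbcbccccccbcacbcc')
  11 → (2, 'bcabababaabccbcbccccccbcacbcc')
  12 → (24, 'bcacbcc')
  13 → (15, 'bcbccccccbcacbcc')
  14 → (28, 'bcc')
  15 → (12, 'bccbcbccccccbcacbcc')
  16 → (17, 'bccccccbcacbcc')
  17 → (30, 'c')
  18 → (3, 'cabababaabccbcbccccccbcacbcc')
  19 → (25, 'cacbcc')
  20 → (23, 'cbcacbcc')
  21 → (14, 'cbcbccccccbcacbcc')
  22 → (27, 'cbcc')
  23 → (16, 'cbccccccbcacbcc')
  24 → (29, 'cc')
  25 → (22, 'ccbcacbcc')
  26 → (13, 'ccbcbccccccbcacbcc')
  27 → (21, 'cccbcacbcc')
  28 → (20, 'ccccbcacbcc')
  29 → (19, 'cccccbcacbcc')
  30 → (18, 'ccccccbcacbcc')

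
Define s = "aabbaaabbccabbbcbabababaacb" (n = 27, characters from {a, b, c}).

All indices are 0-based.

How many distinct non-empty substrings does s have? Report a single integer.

rank→(start, suffix):
  0 → (4, 'aaabbccabbbcbabababaacb')
  1 → (0, 'aabbaaabbccabbbcbabababaacb')
  2 → (5, 'aabbccabbbcbabababaacb')
  3 → (23, 'aacb')
  4 → (21, 'abaacb')
  5 → (19, 'ababaacb')
  6 → (17, 'abababaacb')
  7 → (1, 'abbaaabbccabbbcbabababaacb')
  8 → (11, 'abbbcbabababaacb')
  9 → (6, 'abbccabbbcbabababaacb')
  10 → (24, 'acb')
  11 → (26, 'b')
  12 → (3, 'baaabbccabbbcbabababaacb')
  13 → (22, 'baacb')
  14 → (20, 'babaacb')
  15 → (18, 'bababaacb')
  16 → (16, 'babababaacb')
  17 → (2, 'bbaaabbccabbbcbabababaacb')
  18 → (12, 'bbbcbabababaacb')
  19 → (13, 'bbcbabababaacb')
  20 → (7, 'bbccabbbcbabababaacb')
  21 → (14, 'bcbabababaacb')
  22 → (8, 'bccabbbcbabababaacb')
  23 → (10, 'cabbbcbabababaacb')
  24 → (25, 'cb')
  25 → (15, 'cbabababaacb')
  26 → (9, 'ccabbbcbabababaacb')

SA = [4, 0, 5, 23, 21, 19, 17, 1, 11, 6, 24, 26, 3, 22, 20, 18, 16, 2, 12, 13, 7, 14, 8, 10, 25, 15, 9]
rank  pair      lcp
   1  s[4:],s[0:]  2  'aa'
   2  s[0:],s[5:]  4  'aabb'
   3  s[5:],s[23:]  2  'aa'
   4  s[23:],s[21:]  1  'a'
   5  s[21:],s[19:]  3  'aba'
   6  s[19:],s[17:]  5  'ababa'
   7  s[17:],s[1:]  2  'ab'
   8  s[1:],s[11:]  3  'abb'
   9  s[11:],s[6:]  3  'abb'
  10  s[6:],s[24:]  1  'a'
  11  s[24:],s[26:]  0  ''
  12  s[26:],s[3:]  1  'b'
  13  s[3:],s[22:]  3  'baa'
  14  s[22:],s[20:]  2  'ba'
  15  s[20:],s[18:]  4  'baba'
  16  s[18:],s[16:]  6  'bababa'
  17  s[16:],s[2:]  1  'b'
  18  s[2:],s[12:]  2  'bb'
  19  s[12:],s[13:]  2  'bb'
  20  s[13:],s[7:]  3  'bbc'
  21  s[7:],s[14:]  1  'b'
  22  s[14:],s[8:]  2  'bc'
  23  s[8:],s[10:]  0  ''
  24  s[10:],s[25:]  1  'c'
  25  s[25:],s[15:]  2  'cb'
  26  s[15:],s[9:]  1  'c'

n(n+1)/2 = 27·28/2 = 378
Σ LCP = 0 + 2 + 4 + 2 + 1 + 3 + 5 + 2 + 3 + 3 + 1 + 0 + 1 + 3 + 2 + 4 + 6 + 1 + 2 + 2 + 3 + 1 + 2 + 0 + 1 + 2 + 1 = 57
distinct = 378 − 57 = 321

321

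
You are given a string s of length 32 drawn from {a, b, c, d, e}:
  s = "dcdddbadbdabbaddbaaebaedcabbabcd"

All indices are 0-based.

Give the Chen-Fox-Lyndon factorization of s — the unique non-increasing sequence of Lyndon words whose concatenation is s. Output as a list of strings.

emit factor 1: 'd' (i=0, period=1)
emit factor 2: 'cddd' (i=1, period=4)
emit factor 3: 'b' (i=5, period=1)
emit factor 4: 'adbd' (i=6, period=4)
emit factor 5: 'abbaddb' (i=10, period=7)
emit factor 6: 'aaebaedcabbabcd' (i=17, period=15)

["d", "cddd", "b", "adbd", "abbaddb", "aaebaedcabbabcd"]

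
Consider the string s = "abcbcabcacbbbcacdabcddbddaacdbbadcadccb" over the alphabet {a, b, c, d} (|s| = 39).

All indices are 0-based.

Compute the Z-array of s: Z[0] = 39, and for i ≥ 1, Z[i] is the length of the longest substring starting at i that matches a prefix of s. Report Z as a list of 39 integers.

Z[0]=39
i=1: fresh scan; Z[1]=0
i=2: fresh scan; Z[2]=0
i=3: fresh scan; Z[3]=0
i=4: fresh scan; Z[4]=0
i=5: fresh scan; Z[5]=3 grow→box=[5,8)
i=6: min(r-i=2, Z[1]=0)=0; Z[6]=0
i=7: min(r-i=1, Z[2]=0)=0; Z[7]=0
i=8: fresh scan; Z[8]=1 grow→box=[8,9)
i=9: fresh scan; Z[9]=0
i=10: fresh scan; Z[10]=0
i=11: fresh scan; Z[11]=0
i=12: fresh scan; Z[12]=0
i=13: fresh scan; Z[13]=0
i=14: fresh scan; Z[14]=1 grow→box=[14,15)
i=15: fresh scan; Z[15]=0
i=16: fresh scan; Z[16]=0
i=17: fresh scan; Z[17]=3 grow→box=[17,20)
i=18: min(r-i=2, Z[1]=0)=0; Z[18]=0
i=19: min(r-i=1, Z[2]=0)=0; Z[19]=0
i=20: fresh scan; Z[20]=0
i=21: fresh scan; Z[21]=0
i=22: fresh scan; Z[22]=0
i=23: fresh scan; Z[23]=0
i=24: fresh scan; Z[24]=0
i=25: fresh scan; Z[25]=1 grow→box=[25,26)
i=26: fresh scan; Z[26]=1 grow→box=[26,27)
i=27: fresh scan; Z[27]=0
i=28: fresh scan; Z[28]=0
i=29: fresh scan; Z[29]=0
i=30: fresh scan; Z[30]=0
i=31: fresh scan; Z[31]=1 grow→box=[31,32)
i=32: fresh scan; Z[32]=0
i=33: fresh scan; Z[33]=0
i=34: fresh scan; Z[34]=1 grow→box=[34,35)
i=35: fresh scan; Z[35]=0
i=36: fresh scan; Z[36]=0
i=37: fresh scan; Z[37]=0
i=38: fresh scan; Z[38]=0

[39, 0, 0, 0, 0, 3, 0, 0, 1, 0, 0, 0, 0, 0, 1, 0, 0, 3, 0, 0, 0, 0, 0, 0, 0, 1, 1, 0, 0, 0, 0, 1, 0, 0, 1, 0, 0, 0, 0]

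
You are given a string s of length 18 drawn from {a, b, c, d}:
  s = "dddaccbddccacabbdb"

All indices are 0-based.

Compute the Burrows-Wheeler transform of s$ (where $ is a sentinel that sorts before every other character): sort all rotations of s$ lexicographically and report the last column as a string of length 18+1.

rank  rotation             last
    0  $dddaccbddccacabbdb  b
    1  abbdb$dddaccbddccac  c
    2  acabbdb$dddaccbddcc  c
    3  accbddccacabbdb$ddd  d
    4  b$dddaccbddccacabbd  d
    5  bbdb$dddaccbddccaca  a
    6  bdb$dddaccbddccacab  b
    7  bddccacabbdb$dddacc  c
    8  cabbdb$dddaccbddcca  a
    9  cacabbdb$dddaccbddc  c
   10  cbddccacabbdb$dddac  c
   11  ccacabbdb$dddaccbdd  d
   12  ccbddccacabbdb$ddda  a
   13  daccbddccacabbdb$dd  d
   14  db$dddaccbddccacabb  b
   15  dccacabbdb$dddaccbd  d
   16  ddaccbddccacabbdb$d  d
   17  ddccacabbdb$dddaccb  b
   18  dddaccbddccacabbdb$  $

bccddabcaccdadbddb$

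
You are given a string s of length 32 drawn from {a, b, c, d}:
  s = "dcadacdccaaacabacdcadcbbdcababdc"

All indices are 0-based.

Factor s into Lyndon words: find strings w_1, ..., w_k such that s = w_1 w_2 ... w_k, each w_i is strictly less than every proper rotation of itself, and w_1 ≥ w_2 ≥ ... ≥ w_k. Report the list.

["d", "c", "ad", "acdcc", "aaacabacdcadcbbdcababdc"]

emit factor 1: 'd' (i=0, period=1)
emit factor 2: 'c' (i=1, period=1)
emit factor 3: 'ad' (i=2, period=2)
emit factor 4: 'acdcc' (i=4, period=5)
emit factor 5: 'aaacabacdcadcbbdcababdc' (i=9, period=23)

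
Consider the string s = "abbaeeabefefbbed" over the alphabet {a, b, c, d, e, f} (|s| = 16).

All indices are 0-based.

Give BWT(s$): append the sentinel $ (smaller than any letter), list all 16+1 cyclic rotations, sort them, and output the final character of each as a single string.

d$ebbafbaeebafbee

rank  rotation           last
    0  $abbaeeabefefbbed  d
    1  abbaeeabefefbbed$  $
    2  abefefbbed$abbaee  e
    3  aeeabefefbbed$abb  b
    4  baeeabefefbbed$ab  b
    5  bbaeeabefefbbed$a  a
    6  bbed$abbaeeabefef  f
    7  bed$abbaeeabefefb  b
    8  befefbbed$abbaeea  a
    9  d$abbaeeabefefbbe  e
   10  eabefefbbed$abbae  e
   11  ed$abbaeeabefefbb  b
   12  eeabefefbbed$abba  a
   13  efbbed$abbaeeabef  f
   14  efefbbed$abbaeeab  b
   15  fbbed$abbaeeabefe  e
   16  fefbbed$abbaeeabe  e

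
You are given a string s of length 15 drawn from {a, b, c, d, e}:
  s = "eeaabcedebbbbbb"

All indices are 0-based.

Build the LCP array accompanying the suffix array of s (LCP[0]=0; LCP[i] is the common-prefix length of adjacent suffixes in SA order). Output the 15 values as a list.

[0, 1, 0, 1, 2, 3, 4, 5, 1, 0, 0, 0, 1, 1, 1]

sorted suffixes:
  #0 SA[0]=2  'aabcedebbbbbb'
  #1 SA[1]=3  'abcedebbbbbb'
  #2 SA[2]=14  'b'
  #3 SA[3]=13  'bb'
  #4 SA[4]=12  'bbb'
  #5 SA[5]=11  'bbbb'
  #6 SA[6]=10  'bbbbb'
  #7 SA[7]=9  'bbbbbb'
  #8 SA[8]=4  'bcedebbbbbb'
  #9 SA[9]=5  'cedebbbbbb'
  #10 SA[10]=7  'debbbbbb'
  #11 SA[11]=1  'eaabcedebbbbbb'
  #12 SA[12]=8  'ebbbbbb'
  #13 SA[13]=6  'edebbbbbb'
  #14 SA[14]=0  'eeaabcedebbbbbb'

SA = [2, 3, 14, 13, 12, 11, 10, 9, 4, 5, 7, 1, 8, 6, 0]
[i] adj suffixes → lcp
  [1] 2/3 → 1 ('a')
  [2] 3/14 → 0 ('')
  [3] 14/13 → 1 ('b')
  [4] 13/12 → 2 ('bb')
  [5] 12/11 → 3 ('bbb')
  [6] 11/10 → 4 ('bbbb')
  [7] 10/9 → 5 ('bbbbb')
  [8] 9/4 → 1 ('b')
  [9] 4/5 → 0 ('')
  [10] 5/7 → 0 ('')
  [11] 7/1 → 0 ('')
  [12] 1/8 → 1 ('e')
  [13] 8/6 → 1 ('e')
  [14] 6/0 → 1 ('e')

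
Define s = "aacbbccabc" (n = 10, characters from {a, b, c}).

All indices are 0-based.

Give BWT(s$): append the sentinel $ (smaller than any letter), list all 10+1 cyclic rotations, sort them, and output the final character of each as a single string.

rank  rotation     last
    0  $aacbbccabc  c
    1  aacbbccabc$  $
    2  abc$aacbbcc  c
    3  acbbccabc$a  a
    4  bbccabc$aac  c
    5  bc$aacbbcca  a
    6  bccabc$aacb  b
    7  c$aacbbccab  b
    8  cabc$aacbbc  c
    9  cbbccabc$aa  a
   10  ccabc$aacbb  b

c$cacabbcab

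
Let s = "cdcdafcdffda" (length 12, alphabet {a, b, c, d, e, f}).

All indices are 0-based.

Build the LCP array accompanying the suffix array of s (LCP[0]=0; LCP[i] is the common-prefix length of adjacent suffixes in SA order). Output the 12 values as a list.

sorted suffixes:
  #0 SA[0]=11  'a'
  #1 SA[1]=4  'afcdffda'
  #2 SA[2]=2  'cdafcdffda'
  #3 SA[3]=0  'cdcdafcdffda'
  #4 SA[4]=6  'cdffda'
  #5 SA[5]=10  'da'
  #6 SA[6]=3  'dafcdffda'
  #7 SA[7]=1  'dcdafcdffda'
  #8 SA[8]=7  'dffda'
  #9 SA[9]=5  'fcdffda'
  #10 SA[10]=9  'fda'
  #11 SA[11]=8  'ffda'

SA = [11, 4, 2, 0, 6, 10, 3, 1, 7, 5, 9, 8]
i: (SA[i-1],SA[i]) lcp shared
  1: (11,4) 1 'a'
  2: (4,2) 0 ''
  3: (2,0) 2 'cd'
  4: (0,6) 2 'cd'
  5: (6,10) 0 ''
  6: (10,3) 2 'da'
  7: (3,1) 1 'd'
  8: (1,7) 1 'd'
  9: (7,5) 0 ''
  10: (5,9) 1 'f'
  11: (9,8) 1 'f'

[0, 1, 0, 2, 2, 0, 2, 1, 1, 0, 1, 1]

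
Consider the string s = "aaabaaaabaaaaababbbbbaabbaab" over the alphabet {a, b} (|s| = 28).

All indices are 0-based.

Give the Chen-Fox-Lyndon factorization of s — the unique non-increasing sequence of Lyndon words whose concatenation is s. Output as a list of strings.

["aaab", "aaaab", "aaaaababbbbbaabbaab"]

emit factor 1: 'aaab' (i=0, period=4)
emit factor 2: 'aaaab' (i=4, period=5)
emit factor 3: 'aaaaababbbbbaabbaab' (i=9, period=19)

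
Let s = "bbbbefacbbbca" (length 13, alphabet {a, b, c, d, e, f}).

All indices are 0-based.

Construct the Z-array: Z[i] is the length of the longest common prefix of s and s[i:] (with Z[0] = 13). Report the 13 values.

Z[0]=13
i=1: i≥r, start 0; Z[1]=3 grow→box=[1,4)
i=2: min(r-i=2, Z[1]=3)=2; Z[2]=2
i=3: min(r-i=1, Z[2]=2)=1; Z[3]=1
i=4: i≥r, start 0; Z[4]=0
i=5: i≥r, start 0; Z[5]=0
i=6: i≥r, start 0; Z[6]=0
i=7: i≥r, start 0; Z[7]=0
i=8: i≥r, start 0; Z[8]=3 grow→box=[8,11)
i=9: min(r-i=2, Z[1]=3)=2; Z[9]=2
i=10: min(r-i=1, Z[2]=2)=1; Z[10]=1
i=11: i≥r, start 0; Z[11]=0
i=12: i≥r, start 0; Z[12]=0

[13, 3, 2, 1, 0, 0, 0, 0, 3, 2, 1, 0, 0]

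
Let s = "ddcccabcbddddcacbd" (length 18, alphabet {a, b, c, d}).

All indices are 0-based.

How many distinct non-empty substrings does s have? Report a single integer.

rank | idx | suffix
   0 |   5 | abcbddddcacbd
   1 |  14 | acbd
   2 |   6 | bcbddddcacbd
   3 |  16 | bd
   4 |   8 | bddddcacbd
   5 |   4 | cabcbddddcacbd
   6 |  13 | cacbd
   7 |  15 | cbd
   8 |   7 | cbddddcacbd
   9 |   3 | ccabcbddddcacbd
  10 |   2 | cccabcbddddcacbd
  11 |  17 | d
  12 |  12 | dcacbd
  13 |   1 | dcccabcbddddcacbd
  14 |  11 | ddcacbd
  15 |   0 | ddcccabcbddddcacbd
  16 |  10 | dddcacbd
  17 |   9 | ddddcacbd

SA = [5, 14, 6, 16, 8, 4, 13, 15, 7, 3, 2, 17, 12, 1, 11, 0, 10, 9]
rank  pair      lcp
   1  s[5:],s[14:]  1  'a'
   2  s[14:],s[6:]  0  ''
   3  s[6:],s[16:]  1  'b'
   4  s[16:],s[8:]  2  'bd'
   5  s[8:],s[4:]  0  ''
   6  s[4:],s[13:]  2  'ca'
   7  s[13:],s[15:]  1  'c'
   8  s[15:],s[7:]  3  'cbd'
   9  s[7:],s[3:]  1  'c'
  10  s[3:],s[2:]  2  'cc'
  11  s[2:],s[17:]  0  ''
  12  s[17:],s[12:]  1  'd'
  13  s[12:],s[1:]  2  'dc'
  14  s[1:],s[11:]  1  'd'
  15  s[11:],s[0:]  3  'ddc'
  16  s[0:],s[10:]  2  'dd'
  17  s[10:],s[9:]  3  'ddd'

n(n+1)/2 = 18·19/2 = 171
Σ LCP = 0 + 1 + 0 + 1 + 2 + 0 + 2 + 1 + 3 + 1 + 2 + 0 + 1 + 2 + 1 + 3 + 2 + 3 = 25
distinct = 171 − 25 = 146

146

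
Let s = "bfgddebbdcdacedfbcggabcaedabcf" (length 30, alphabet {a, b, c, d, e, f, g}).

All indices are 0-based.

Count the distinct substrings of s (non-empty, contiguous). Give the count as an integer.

436

rank→(start, suffix):
  0 → (20, 'abcaedabcf')
  1 → (26, 'abcf')
  2 → (11, 'acedfbcggabcaedabcf')
  3 → (23, 'aedabcf')
  4 → (6, 'bbdcdacedfbcggabcaedabcf')
  5 → (21, 'bcaedabcf')
  6 → (27, 'bcf')
  7 → (16, 'bcggabcaedabcf')
  8 → (7, 'bdcdacedfbcggabcaedabcf')
  9 → (0, 'bfgddebbdcdacedfbcggabcaedabcf')
  10 → (22, 'caedabcf')
  11 → (9, 'cdacedfbcggabcaedabcf')
  12 → (12, 'cedfbcggabcaedabcf')
  13 → (28, 'cf')
  14 → (17, 'cggabcaedabcf')
  15 → (25, 'dabcf')
  16 → (10, 'dacedfbcggabcaedabcf')
  17 → (8, 'dcdacedfbcggabcaedabcf')
  18 → (3, 'ddebbdcdacedfbcggabcaedabcf')
  19 → (4, 'debbdcdacedfbcggabcaedabcf')
  20 → (14, 'dfbcggabcaedabcf')
  21 → (5, 'ebbdcdacedfbcggabcaedabcf')
  22 → (24, 'edabcf')
  23 → (13, 'edfbcggabcaedabcf')
  24 → (29, 'f')
  25 → (15, 'fbcggabcaedabcf')
  26 → (1, 'fgddebbdcdacedfbcggabcaedabcf')
  27 → (19, 'gabcaedabcf')
  28 → (2, 'gddebbdcdacedfbcggabcaedabcf')
  29 → (18, 'ggabcaedabcf')

SA = [20, 26, 11, 23, 6, 21, 27, 16, 7, 0, 22, 9, 12, 28, 17, 25, 10, 8, 3, 4, 14, 5, 24, 13, 29, 15, 1, 19, 2, 18]
i: (SA[i-1],SA[i]) lcp shared
  1: (20,26) 3 'abc'
  2: (26,11) 1 'a'
  3: (11,23) 1 'a'
  4: (23,6) 0 ''
  5: (6,21) 1 'b'
  6: (21,27) 2 'bc'
  7: (27,16) 2 'bc'
  8: (16,7) 1 'b'
  9: (7,0) 1 'b'
  10: (0,22) 0 ''
  11: (22,9) 1 'c'
  12: (9,12) 1 'c'
  13: (12,28) 1 'c'
  14: (28,17) 1 'c'
  15: (17,25) 0 ''
  16: (25,10) 2 'da'
  17: (10,8) 1 'd'
  18: (8,3) 1 'd'
  19: (3,4) 1 'd'
  20: (4,14) 1 'd'
  21: (14,5) 0 ''
  22: (5,24) 1 'e'
  23: (24,13) 2 'ed'
  24: (13,29) 0 ''
  25: (29,15) 1 'f'
  26: (15,1) 1 'f'
  27: (1,19) 0 ''
  28: (19,2) 1 'g'
  29: (2,18) 1 'g'

n(n+1)/2 = 30·31/2 = 465
Σ LCP = 0 + 3 + 1 + 1 + 0 + 1 + 2 + 2 + 1 + 1 + 0 + 1 + 1 + 1 + 1 + 0 + 2 + 1 + 1 + 1 + 1 + 0 + 1 + 2 + 0 + 1 + 1 + 0 + 1 + 1 = 29
distinct = 465 − 29 = 436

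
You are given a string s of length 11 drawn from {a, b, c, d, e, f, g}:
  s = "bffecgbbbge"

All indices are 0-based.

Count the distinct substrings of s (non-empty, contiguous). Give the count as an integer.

rank→(start, suffix):
  0 → (6, 'bbbge')
  1 → (7, 'bbge')
  2 → (0, 'bffecgbbbge')
  3 → (8, 'bge')
  4 → (4, 'cgbbbge')
  5 → (10, 'e')
  6 → (3, 'ecgbbbge')
  7 → (2, 'fecgbbbge')
  8 → (1, 'ffecgbbbge')
  9 → (5, 'gbbbge')
  10 → (9, 'ge')

SA = [6, 7, 0, 8, 4, 10, 3, 2, 1, 5, 9]
rank  pair      lcp
   1  s[6:],s[7:]  2  'bb'
   2  s[7:],s[0:]  1  'b'
   3  s[0:],s[8:]  1  'b'
   4  s[8:],s[4:]  0  ''
   5  s[4:],s[10:]  0  ''
   6  s[10:],s[3:]  1  'e'
   7  s[3:],s[2:]  0  ''
   8  s[2:],s[1:]  1  'f'
   9  s[1:],s[5:]  0  ''
  10  s[5:],s[9:]  1  'g'

n(n+1)/2 = 11·12/2 = 66
Σ LCP = 0 + 2 + 1 + 1 + 0 + 0 + 1 + 0 + 1 + 0 + 1 = 7
distinct = 66 − 7 = 59

59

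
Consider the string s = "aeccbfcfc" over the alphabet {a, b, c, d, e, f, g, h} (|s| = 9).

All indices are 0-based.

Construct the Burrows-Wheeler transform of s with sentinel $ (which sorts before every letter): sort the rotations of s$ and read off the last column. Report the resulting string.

c$cfcefacb

rank  rotation    last
    0  $aeccbfcfc  c
    1  aeccbfcfc$  $
    2  bfcfc$aecc  c
    3  c$aeccbfcf  f
    4  cbfcfc$aec  c
    5  ccbfcfc$ae  e
    6  cfc$aeccbf  f
    7  eccbfcfc$a  a
    8  fc$aeccbfc  c
    9  fcfc$aeccb  b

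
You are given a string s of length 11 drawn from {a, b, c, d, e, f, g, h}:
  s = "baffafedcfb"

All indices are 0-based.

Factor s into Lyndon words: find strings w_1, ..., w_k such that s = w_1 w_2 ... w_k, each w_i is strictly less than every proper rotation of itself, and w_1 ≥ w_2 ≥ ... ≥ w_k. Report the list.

["b", "aff", "afedcfb"]

emit factor 1: 'b' (i=0, period=1)
emit factor 2: 'aff' (i=1, period=3)
emit factor 3: 'afedcfb' (i=4, period=7)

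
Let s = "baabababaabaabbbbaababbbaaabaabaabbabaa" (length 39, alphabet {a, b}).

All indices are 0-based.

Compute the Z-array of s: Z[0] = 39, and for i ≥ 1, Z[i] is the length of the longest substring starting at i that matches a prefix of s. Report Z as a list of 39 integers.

Z[0]=39
i=1: i≥r, start 0; Z[1]=0
i=2: i≥r, start 0; Z[2]=0
i=3: i≥r, start 0; Z[3]=2 grow→box=[3,5)
i=4: min(r-i=1, Z[1]=0)=0; Z[4]=0
i=5: i≥r, start 0; Z[5]=2 grow→box=[5,7)
i=6: min(r-i=1, Z[1]=0)=0; Z[6]=0
i=7: i≥r, start 0; Z[7]=5 grow→box=[7,12)
i=8: min(r-i=4, Z[1]=0)=0; Z[8]=0
i=9: min(r-i=3, Z[2]=0)=0; Z[9]=0
i=10: min(r-i=2, Z[3]=2)=2; Z[10]=4 grow→box=[10,14)
i=11: min(r-i=3, Z[1]=0)=0; Z[11]=0
i=12: min(r-i=2, Z[2]=0)=0; Z[12]=0
i=13: min(r-i=1, Z[3]=2)=1; Z[13]=1
i=14: i≥r, start 0; Z[14]=1 grow→box=[14,15)
i=15: i≥r, start 0; Z[15]=1 grow→box=[15,16)
i=16: i≥r, start 0; Z[16]=6 grow→box=[16,22)
i=17: min(r-i=5, Z[1]=0)=0; Z[17]=0
i=18: min(r-i=4, Z[2]=0)=0; Z[18]=0
i=19: min(r-i=3, Z[3]=2)=2; Z[19]=2
i=20: min(r-i=2, Z[4]=0)=0; Z[20]=0
i=21: min(r-i=1, Z[5]=2)=1; Z[21]=1
i=22: i≥r, start 0; Z[22]=1 grow→box=[22,23)
i=23: i≥r, start 0; Z[23]=3 grow→box=[23,26)
i=24: min(r-i=2, Z[1]=0)=0; Z[24]=0
i=25: min(r-i=1, Z[2]=0)=0; Z[25]=0
i=26: i≥r, start 0; Z[26]=0
i=27: i≥r, start 0; Z[27]=5 grow→box=[27,32)
i=28: min(r-i=4, Z[1]=0)=0; Z[28]=0
i=29: min(r-i=3, Z[2]=0)=0; Z[29]=0
i=30: min(r-i=2, Z[3]=2)=2; Z[30]=4 grow→box=[30,34)
i=31: min(r-i=3, Z[1]=0)=0; Z[31]=0
i=32: min(r-i=2, Z[2]=0)=0; Z[32]=0
i=33: min(r-i=1, Z[3]=2)=1; Z[33]=1
i=34: i≥r, start 0; Z[34]=2 grow→box=[34,36)
i=35: min(r-i=1, Z[1]=0)=0; Z[35]=0
i=36: i≥r, start 0; Z[36]=3 grow→box=[36,39)
i=37: min(r-i=2, Z[1]=0)=0; Z[37]=0
i=38: min(r-i=1, Z[2]=0)=0; Z[38]=0

[39, 0, 0, 2, 0, 2, 0, 5, 0, 0, 4, 0, 0, 1, 1, 1, 6, 0, 0, 2, 0, 1, 1, 3, 0, 0, 0, 5, 0, 0, 4, 0, 0, 1, 2, 0, 3, 0, 0]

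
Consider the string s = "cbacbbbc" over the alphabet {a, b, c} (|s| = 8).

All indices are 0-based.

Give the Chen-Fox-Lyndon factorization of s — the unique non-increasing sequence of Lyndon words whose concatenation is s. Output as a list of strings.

["c", "b", "acbbbc"]

emit factor 1: 'c' (i=0, period=1)
emit factor 2: 'b' (i=1, period=1)
emit factor 3: 'acbbbc' (i=2, period=6)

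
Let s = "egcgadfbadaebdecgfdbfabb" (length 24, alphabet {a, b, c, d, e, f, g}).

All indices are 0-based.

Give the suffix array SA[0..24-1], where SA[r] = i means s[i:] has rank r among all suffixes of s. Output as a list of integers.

[21, 8, 4, 10, 23, 7, 22, 12, 19, 2, 15, 9, 18, 13, 5, 11, 14, 0, 20, 6, 17, 3, 1, 16]

rank | idx | suffix
   0 |  21 | abb
   1 |   8 | adaebdecgfdbfabb
   2 |   4 | adfbadaebdecgfdbfabb
   3 |  10 | aebdecgfdbfabb
   4 |  23 | b
   5 |   7 | badaebdecgfdbfabb
   6 |  22 | bb
   7 |  12 | bdecgfdbfabb
   8 |  19 | bfabb
   9 |   2 | cgadfbadaebdecgfdbfabb
  10 |  15 | cgfdbfabb
  11 |   9 | daebdecgfdbfabb
  12 |  18 | dbfabb
  13 |  13 | decgfdbfabb
  14 |   5 | dfbadaebdecgfdbfabb
  15 |  11 | ebdecgfdbfabb
  16 |  14 | ecgfdbfabb
  17 |   0 | egcgadfbadaebdecgfdbfabb
  18 |  20 | fabb
  19 |   6 | fbadaebdecgfdbfabb
  20 |  17 | fdbfabb
  21 |   3 | gadfbadaebdecgfdbfabb
  22 |   1 | gcgadfbadaebdecgfdbfabb
  23 |  16 | gfdbfabb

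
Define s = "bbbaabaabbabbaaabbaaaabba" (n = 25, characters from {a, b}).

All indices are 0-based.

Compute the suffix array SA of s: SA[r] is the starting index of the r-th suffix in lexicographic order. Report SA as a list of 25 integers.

[24, 18, 19, 13, 3, 20, 14, 6, 4, 21, 15, 10, 7, 23, 17, 12, 2, 5, 9, 22, 16, 11, 1, 8, 0]

sorted suffixes:
  #0 SA[0]=24  'a'
  #1 SA[1]=18  'aaaabba'
  #2 SA[2]=19  'aaabba'
  #3 SA[3]=13  'aaabbaaaabba'
  #4 SA[4]=3  'aabaabbabbaaabbaaaabba'
  #5 SA[5]=20  'aabba'
  #6 SA[6]=14  'aabbaaaabba'
  #7 SA[7]=6  'aabbabbaaabbaaaabba'
  #8 SA[8]=4  'abaabbabbaaabbaaaabba'
  #9 SA[9]=21  'abba'
  #10 SA[10]=15  'abbaaaabba'
  #11 SA[11]=10  'abbaaabbaaaabba'
  #12 SA[12]=7  'abbabbaaabbaaaabba'
  #13 SA[13]=23  'ba'
  #14 SA[14]=17  'baaaabba'
  #15 SA[15]=12  'baaabbaaaabba'
  #16 SA[16]=2  'baabaabbabbaaabbaaaabba'
  #17 SA[17]=5  'baabbabbaaabbaaaabba'
  #18 SA[18]=9  'babbaaabbaaaabba'
  #19 SA[19]=22  'bba'
  #20 SA[20]=16  'bbaaaabba'
  #21 SA[21]=11  'bbaaabbaaaabba'
  #22 SA[22]=1  'bbaabaabbabbaaabbaaaabba'
  #23 SA[23]=8  'bbabbaaabbaaaabba'
  #24 SA[24]=0  'bbbaabaabbabbaaabbaaaabba'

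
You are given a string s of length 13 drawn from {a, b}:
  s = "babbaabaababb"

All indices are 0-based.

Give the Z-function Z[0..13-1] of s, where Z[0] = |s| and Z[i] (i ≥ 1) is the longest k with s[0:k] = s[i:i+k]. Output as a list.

Z[0]=13
i=1: fresh scan; Z[1]=0
i=2: fresh scan; Z[2]=1 extend→box=[2,3)
i=3: fresh scan; Z[3]=2 extend→box=[3,5)
i=4: min(r-i=1, Z[1]=0)=0; Z[4]=0
i=5: fresh scan; Z[5]=0
i=6: fresh scan; Z[6]=2 extend→box=[6,8)
i=7: min(r-i=1, Z[1]=0)=0; Z[7]=0
i=8: fresh scan; Z[8]=0
i=9: fresh scan; Z[9]=4 extend→box=[9,13)
i=10: min(r-i=3, Z[1]=0)=0; Z[10]=0
i=11: min(r-i=2, Z[2]=1)=1; Z[11]=1
i=12: min(r-i=1, Z[3]=2)=1; Z[12]=1

[13, 0, 1, 2, 0, 0, 2, 0, 0, 4, 0, 1, 1]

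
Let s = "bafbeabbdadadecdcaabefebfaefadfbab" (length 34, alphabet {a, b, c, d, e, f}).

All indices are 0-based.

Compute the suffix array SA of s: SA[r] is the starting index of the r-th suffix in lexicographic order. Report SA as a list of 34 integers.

rank→(start, suffix):
  0 → (17, 'aabefebfaefadfbab')
  1 → (32, 'ab')
  2 → (5, 'abbdadadecdcaabefebfaefadfbab')
  3 → (18, 'abefebfaefadfbab')
  4 → (9, 'adadecdcaabefebfaefadfbab')
  5 → (11, 'adecdcaabefebfaefadfbab')
  6 → (28, 'adfbab')
  7 → (25, 'aefadfbab')
  8 → (1, 'afbeabbdadadecdcaabefebfaefadfbab')
  9 → (33, 'b')
  10 → (31, 'bab')
  11 → (0, 'bafbeabbdadadecdcaabefebfaefadfbab')
  12 → (6, 'bbdadadecdcaabefebfaefadfbab')
  13 → (7, 'bdadadecdcaabefebfaefadfbab')
  14 → (3, 'beabbdadadecdcaabefebfaefadfbab')
  15 → (19, 'befebfaefadfbab')
  16 → (23, 'bfaefadfbab')
  17 → (16, 'caabefebfaefadfbab')
  18 → (14, 'cdcaabefebfaefadfbab')
  19 → (8, 'dadadecdcaabefebfaefadfbab')
  20 → (10, 'dadecdcaabefebfaefadfbab')
  21 → (15, 'dcaabefebfaefadfbab')
  22 → (12, 'decdcaabefebfaefadfbab')
  23 → (29, 'dfbab')
  24 → (4, 'eabbdadadecdcaabefebfaefadfbab')
  25 → (22, 'ebfaefadfbab')
  26 → (13, 'ecdcaabefebfaefadfbab')
  27 → (26, 'efadfbab')
  28 → (20, 'efebfaefadfbab')
  29 → (27, 'fadfbab')
  30 → (24, 'faefadfbab')
  31 → (30, 'fbab')
  32 → (2, 'fbeabbdadadecdcaabefebfaefadfbab')
  33 → (21, 'febfaefadfbab')

[17, 32, 5, 18, 9, 11, 28, 25, 1, 33, 31, 0, 6, 7, 3, 19, 23, 16, 14, 8, 10, 15, 12, 29, 4, 22, 13, 26, 20, 27, 24, 30, 2, 21]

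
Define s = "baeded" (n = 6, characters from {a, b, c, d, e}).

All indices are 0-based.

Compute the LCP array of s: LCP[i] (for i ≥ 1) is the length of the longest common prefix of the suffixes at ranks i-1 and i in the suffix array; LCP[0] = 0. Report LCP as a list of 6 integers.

[0, 0, 0, 1, 0, 2]

rank→(start, suffix):
  0 → (1, 'aeded')
  1 → (0, 'baeded')
  2 → (5, 'd')
  3 → (3, 'ded')
  4 → (4, 'ed')
  5 → (2, 'eded')

SA = [1, 0, 5, 3, 4, 2]
rank  pair      lcp
   1  s[1:],s[0:]  0  ''
   2  s[0:],s[5:]  0  ''
   3  s[5:],s[3:]  1  'd'
   4  s[3:],s[4:]  0  ''
   5  s[4:],s[2:]  2  'ed'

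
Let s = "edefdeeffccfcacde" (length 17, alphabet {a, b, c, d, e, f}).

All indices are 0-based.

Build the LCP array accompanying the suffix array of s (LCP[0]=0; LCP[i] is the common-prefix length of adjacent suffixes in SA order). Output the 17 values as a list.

[0, 0, 1, 1, 1, 0, 2, 2, 0, 1, 1, 1, 2, 0, 2, 1, 1]

sorted suffixes:
  #0 SA[0]=13  'acde'
  #1 SA[1]=12  'cacde'
  #2 SA[2]=9  'ccfcacde'
  #3 SA[3]=14  'cde'
  #4 SA[4]=10  'cfcacde'
  #5 SA[5]=15  'de'
  #6 SA[6]=4  'deeffccfcacde'
  #7 SA[7]=1  'defdeeffccfcacde'
  #8 SA[8]=16  'e'
  #9 SA[9]=0  'edefdeeffccfcacde'
  #10 SA[10]=5  'eeffccfcacde'
  #11 SA[11]=2  'efdeeffccfcacde'
  #12 SA[12]=6  'effccfcacde'
  #13 SA[13]=11  'fcacde'
  #14 SA[14]=8  'fccfcacde'
  #15 SA[15]=3  'fdeeffccfcacde'
  #16 SA[16]=7  'ffccfcacde'

SA = [13, 12, 9, 14, 10, 15, 4, 1, 16, 0, 5, 2, 6, 11, 8, 3, 7]
i: (SA[i-1],SA[i]) lcp shared
  1: (13,12) 0 ''
  2: (12,9) 1 'c'
  3: (9,14) 1 'c'
  4: (14,10) 1 'c'
  5: (10,15) 0 ''
  6: (15,4) 2 'de'
  7: (4,1) 2 'de'
  8: (1,16) 0 ''
  9: (16,0) 1 'e'
  10: (0,5) 1 'e'
  11: (5,2) 1 'e'
  12: (2,6) 2 'ef'
  13: (6,11) 0 ''
  14: (11,8) 2 'fc'
  15: (8,3) 1 'f'
  16: (3,7) 1 'f'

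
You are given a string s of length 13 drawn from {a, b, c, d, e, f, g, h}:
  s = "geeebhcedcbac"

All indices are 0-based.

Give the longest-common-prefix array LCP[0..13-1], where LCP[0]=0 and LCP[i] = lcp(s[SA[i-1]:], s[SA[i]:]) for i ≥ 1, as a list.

sorted suffixes:
  #0 SA[0]=11  'ac'
  #1 SA[1]=10  'bac'
  #2 SA[2]=4  'bhcedcbac'
  #3 SA[3]=12  'c'
  #4 SA[4]=9  'cbac'
  #5 SA[5]=6  'cedcbac'
  #6 SA[6]=8  'dcbac'
  #7 SA[7]=3  'ebhcedcbac'
  #8 SA[8]=7  'edcbac'
  #9 SA[9]=2  'eebhcedcbac'
  #10 SA[10]=1  'eeebhcedcbac'
  #11 SA[11]=0  'geeebhcedcbac'
  #12 SA[12]=5  'hcedcbac'

SA = [11, 10, 4, 12, 9, 6, 8, 3, 7, 2, 1, 0, 5]
i: (SA[i-1],SA[i]) lcp shared
  1: (11,10) 0 ''
  2: (10,4) 1 'b'
  3: (4,12) 0 ''
  4: (12,9) 1 'c'
  5: (9,6) 1 'c'
  6: (6,8) 0 ''
  7: (8,3) 0 ''
  8: (3,7) 1 'e'
  9: (7,2) 1 'e'
  10: (2,1) 2 'ee'
  11: (1,0) 0 ''
  12: (0,5) 0 ''

[0, 0, 1, 0, 1, 1, 0, 0, 1, 1, 2, 0, 0]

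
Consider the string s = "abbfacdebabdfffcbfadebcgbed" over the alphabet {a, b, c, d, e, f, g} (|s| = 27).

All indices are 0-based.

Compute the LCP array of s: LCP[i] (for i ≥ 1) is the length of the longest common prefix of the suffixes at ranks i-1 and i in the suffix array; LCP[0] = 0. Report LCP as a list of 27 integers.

sorted suffixes:
  #0 SA[0]=0  'abbfacdebabdfffcbfadebcgbed'
  #1 SA[1]=9  'abdfffcbfadebcgbed'
  #2 SA[2]=4  'acdebabdfffcbfadebcgbed'
  #3 SA[3]=18  'adebcgbed'
  #4 SA[4]=8  'babdfffcbfadebcgbed'
  #5 SA[5]=1  'bbfacdebabdfffcbfadebcgbed'
  #6 SA[6]=21  'bcgbed'
  #7 SA[7]=10  'bdfffcbfadebcgbed'
  #8 SA[8]=24  'bed'
  #9 SA[9]=2  'bfacdebabdfffcbfadebcgbed'
  #10 SA[10]=16  'bfadebcgbed'
  #11 SA[11]=15  'cbfadebcgbed'
  #12 SA[12]=5  'cdebabdfffcbfadebcgbed'
  #13 SA[13]=22  'cgbed'
  #14 SA[14]=26  'd'
  #15 SA[15]=6  'debabdfffcbfadebcgbed'
  #16 SA[16]=19  'debcgbed'
  #17 SA[17]=11  'dfffcbfadebcgbed'
  #18 SA[18]=7  'ebabdfffcbfadebcgbed'
  #19 SA[19]=20  'ebcgbed'
  #20 SA[20]=25  'ed'
  #21 SA[21]=3  'facdebabdfffcbfadebcgbed'
  #22 SA[22]=17  'fadebcgbed'
  #23 SA[23]=14  'fcbfadebcgbed'
  #24 SA[24]=13  'ffcbfadebcgbed'
  #25 SA[25]=12  'fffcbfadebcgbed'
  #26 SA[26]=23  'gbed'

SA = [0, 9, 4, 18, 8, 1, 21, 10, 24, 2, 16, 15, 5, 22, 26, 6, 19, 11, 7, 20, 25, 3, 17, 14, 13, 12, 23]
[i] adj suffixes → lcp
  [1] 0/9 → 2 ('ab')
  [2] 9/4 → 1 ('a')
  [3] 4/18 → 1 ('a')
  [4] 18/8 → 0 ('')
  [5] 8/1 → 1 ('b')
  [6] 1/21 → 1 ('b')
  [7] 21/10 → 1 ('b')
  [8] 10/24 → 1 ('b')
  [9] 24/2 → 1 ('b')
  [10] 2/16 → 3 ('bfa')
  [11] 16/15 → 0 ('')
  [12] 15/5 → 1 ('c')
  [13] 5/22 → 1 ('c')
  [14] 22/26 → 0 ('')
  [15] 26/6 → 1 ('d')
  [16] 6/19 → 3 ('deb')
  [17] 19/11 → 1 ('d')
  [18] 11/7 → 0 ('')
  [19] 7/20 → 2 ('eb')
  [20] 20/25 → 1 ('e')
  [21] 25/3 → 0 ('')
  [22] 3/17 → 2 ('fa')
  [23] 17/14 → 1 ('f')
  [24] 14/13 → 1 ('f')
  [25] 13/12 → 2 ('ff')
  [26] 12/23 → 0 ('')

[0, 2, 1, 1, 0, 1, 1, 1, 1, 1, 3, 0, 1, 1, 0, 1, 3, 1, 0, 2, 1, 0, 2, 1, 1, 2, 0]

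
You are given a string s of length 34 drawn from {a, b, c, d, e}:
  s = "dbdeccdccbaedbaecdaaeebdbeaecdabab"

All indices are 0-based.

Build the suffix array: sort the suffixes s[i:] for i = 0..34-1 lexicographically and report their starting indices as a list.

[18, 32, 30, 14, 26, 10, 19, 33, 31, 13, 9, 22, 1, 24, 8, 7, 4, 16, 28, 5, 17, 29, 12, 0, 23, 6, 2, 25, 21, 3, 15, 27, 11, 20]

rank | idx | suffix
   0 |  18 | aaeebdbeaecdabab
   1 |  32 | ab
   2 |  30 | abab
   3 |  14 | aecdaaeebdbeaecdabab
   4 |  26 | aecdabab
   5 |  10 | aedbaecdaaeebdbeaecdabab
   6 |  19 | aeebdbeaecdabab
   7 |  33 | b
   8 |  31 | bab
   9 |  13 | baecdaaeebdbeaecdabab
  10 |   9 | baedbaecdaaeebdbeaecdabab
  11 |  22 | bdbeaecdabab
  12 |   1 | bdeccdccbaedbaecdaaeebdbeaecdabab
  13 |  24 | beaecdabab
  14 |   8 | cbaedbaecdaaeebdbeaecdabab
  15 |   7 | ccbaedbaecdaaeebdbeaecdabab
  16 |   4 | ccdccbaedbaecdaaeebdbeaecdabab
  17 |  16 | cdaaeebdbeaecdabab
  18 |  28 | cdabab
  19 |   5 | cdccbaedbaecdaaeebdbeaecdabab
  20 |  17 | daaeebdbeaecdabab
  21 |  29 | dabab
  22 |  12 | dbaecdaaeebdbeaecdabab
  23 |   0 | dbdeccdccbaedbaecdaaeebdbeaecdabab
  24 |  23 | dbeaecdabab
  25 |   6 | dccbaedbaecdaaeebdbeaecdabab
  26 |   2 | deccdccbaedbaecdaaeebdbeaecdabab
  27 |  25 | eaecdabab
  28 |  21 | ebdbeaecdabab
  29 |   3 | eccdccbaedbaecdaaeebdbeaecdabab
  30 |  15 | ecdaaeebdbeaecdabab
  31 |  27 | ecdabab
  32 |  11 | edbaecdaaeebdbeaecdabab
  33 |  20 | eebdbeaecdabab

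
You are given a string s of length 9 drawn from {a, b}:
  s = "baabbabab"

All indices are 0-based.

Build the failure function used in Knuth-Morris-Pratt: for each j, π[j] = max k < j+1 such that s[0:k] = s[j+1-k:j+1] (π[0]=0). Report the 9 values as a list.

π[0] = 0
j=1 s[j]='a': π[1]=0 (border '')
j=2 s[j]='a': π[2]=0 (border '')
j=3 s[j]='b': π[3]=1 (border 'b')
j=4 s[j]='b': k: 1→0; π[4]=1 (border 'b')
j=5 s[j]='a': π[5]=2 (border 'ba')
j=6 s[j]='b': k: 2→0; π[6]=1 (border 'b')
j=7 s[j]='a': π[7]=2 (border 'ba')
j=8 s[j]='b': k: 2→0; π[8]=1 (border 'b')

[0, 0, 0, 1, 1, 2, 1, 2, 1]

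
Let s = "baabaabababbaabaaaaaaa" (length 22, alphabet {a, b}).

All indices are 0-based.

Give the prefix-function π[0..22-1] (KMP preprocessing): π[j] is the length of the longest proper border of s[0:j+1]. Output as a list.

[0, 0, 0, 1, 2, 3, 4, 5, 1, 2, 1, 1, 2, 3, 4, 5, 6, 0, 0, 0, 0, 0]

π[0] = 0
j=1 s[j]='a': π[1]=0 (border '')
j=2 s[j]='a': π[2]=0 (border '')
j=3 s[j]='b': π[3]=1 (border 'b')
j=4 s[j]='a': π[4]=2 (border 'ba')
j=5 s[j]='a': π[5]=3 (border 'baa')
j=6 s[j]='b': π[6]=4 (border 'baab')
j=7 s[j]='a': π[7]=5 (border 'baaba')
j=8 s[j]='b': k: 5→2→0; π[8]=1 (border 'b')
j=9 s[j]='a': π[9]=2 (border 'ba')
j=10 s[j]='b': k: 2→0; π[10]=1 (border 'b')
j=11 s[j]='b': k: 1→0; π[11]=1 (border 'b')
j=12 s[j]='a': π[12]=2 (border 'ba')
j=13 s[j]='a': π[13]=3 (border 'baa')
j=14 s[j]='b': π[14]=4 (border 'baab')
j=15 s[j]='a': π[15]=5 (border 'baaba')
j=16 s[j]='a': π[16]=6 (border 'baabaa')
j=17 s[j]='a': k: 6→3→0; π[17]=0 (border '')
j=18 s[j]='a': π[18]=0 (border '')
j=19 s[j]='a': π[19]=0 (border '')
j=20 s[j]='a': π[20]=0 (border '')
j=21 s[j]='a': π[21]=0 (border '')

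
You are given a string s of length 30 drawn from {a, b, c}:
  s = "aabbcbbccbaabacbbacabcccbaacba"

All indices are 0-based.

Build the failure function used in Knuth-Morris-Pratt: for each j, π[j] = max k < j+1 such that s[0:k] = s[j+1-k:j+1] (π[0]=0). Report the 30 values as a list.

[0, 1, 0, 0, 0, 0, 0, 0, 0, 0, 1, 2, 3, 1, 0, 0, 0, 1, 0, 1, 0, 0, 0, 0, 0, 1, 2, 0, 0, 1]

π[0] = 0
j=1 s[j]='a': π[1]=1 (border 'a')
j=2 s[j]='b': k: 1→0; π[2]=0 (border '')
j=3 s[j]='b': π[3]=0 (border '')
j=4 s[j]='c': π[4]=0 (border '')
j=5 s[j]='b': π[5]=0 (border '')
j=6 s[j]='b': π[6]=0 (border '')
j=7 s[j]='c': π[7]=0 (border '')
j=8 s[j]='c': π[8]=0 (border '')
j=9 s[j]='b': π[9]=0 (border '')
j=10 s[j]='a': π[10]=1 (border 'a')
j=11 s[j]='a': π[11]=2 (border 'aa')
j=12 s[j]='b': π[12]=3 (border 'aab')
j=13 s[j]='a': k: 3→0; π[13]=1 (border 'a')
j=14 s[j]='c': k: 1→0; π[14]=0 (border '')
j=15 s[j]='b': π[15]=0 (border '')
j=16 s[j]='b': π[16]=0 (border '')
j=17 s[j]='a': π[17]=1 (border 'a')
j=18 s[j]='c': k: 1→0; π[18]=0 (border '')
j=19 s[j]='a': π[19]=1 (border 'a')
j=20 s[j]='b': k: 1→0; π[20]=0 (border '')
j=21 s[j]='c': π[21]=0 (border '')
j=22 s[j]='c': π[22]=0 (border '')
j=23 s[j]='c': π[23]=0 (border '')
j=24 s[j]='b': π[24]=0 (border '')
j=25 s[j]='a': π[25]=1 (border 'a')
j=26 s[j]='a': π[26]=2 (border 'aa')
j=27 s[j]='c': k: 2→1→0; π[27]=0 (border '')
j=28 s[j]='b': π[28]=0 (border '')
j=29 s[j]='a': π[29]=1 (border 'a')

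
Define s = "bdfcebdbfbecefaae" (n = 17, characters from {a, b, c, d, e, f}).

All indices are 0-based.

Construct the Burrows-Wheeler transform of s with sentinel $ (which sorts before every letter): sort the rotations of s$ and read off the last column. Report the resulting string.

efae$fdfebbacbcebd

rank  rotation            last
    0  $bdfcebdbfbecefaae  e
    1  aae$bdfcebdbfbecef  f
    2  ae$bdfcebdbfbecefa  a
    3  bdbfbecefaae$bdfce  e
    4  bdfcebdbfbecefaae$  $
    5  becefaae$bdfcebdbf  f
    6  bfbecefaae$bdfcebd  d
    7  cebdbfbecefaae$bdf  f
    8  cefaae$bdfcebdbfbe  e
    9  dbfbecefaae$bdfceb  b
   10  dfcebdbfbecefaae$b  b
   11  e$bdfcebdbfbecefaa  a
   12  ebdbfbecefaae$bdfc  c
   13  ecefaae$bdfcebdbfb  b
   14  efaae$bdfcebdbfbec  c
   15  faae$bdfcebdbfbece  e
   16  fbecefaae$bdfcebdb  b
   17  fcebdbfbecefaae$bd  d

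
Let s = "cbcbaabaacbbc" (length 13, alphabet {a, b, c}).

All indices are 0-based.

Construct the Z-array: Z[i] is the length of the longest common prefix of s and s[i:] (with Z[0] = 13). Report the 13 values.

Z[0]=13
i=1: i≥r, start 0; Z[1]=0
i=2: i≥r, start 0; Z[2]=2 grow→box=[2,4)
i=3: min(r-i=1, Z[1]=0)=0; Z[3]=0
i=4: i≥r, start 0; Z[4]=0
i=5: i≥r, start 0; Z[5]=0
i=6: i≥r, start 0; Z[6]=0
i=7: i≥r, start 0; Z[7]=0
i=8: i≥r, start 0; Z[8]=0
i=9: i≥r, start 0; Z[9]=2 grow→box=[9,11)
i=10: min(r-i=1, Z[1]=0)=0; Z[10]=0
i=11: i≥r, start 0; Z[11]=0
i=12: i≥r, start 0; Z[12]=1 grow→box=[12,13)

[13, 0, 2, 0, 0, 0, 0, 0, 0, 2, 0, 0, 1]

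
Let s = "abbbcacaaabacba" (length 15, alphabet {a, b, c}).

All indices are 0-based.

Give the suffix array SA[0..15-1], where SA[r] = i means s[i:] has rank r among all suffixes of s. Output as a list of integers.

[14, 7, 8, 9, 0, 5, 11, 13, 10, 1, 2, 3, 6, 4, 12]

rank→(start, suffix):
  0 → (14, 'a')
  1 → (7, 'aaabacba')
  2 → (8, 'aabacba')
  3 → (9, 'abacba')
  4 → (0, 'abbbcacaaabacba')
  5 → (5, 'acaaabacba')
  6 → (11, 'acba')
  7 → (13, 'ba')
  8 → (10, 'bacba')
  9 → (1, 'bbbcacaaabacba')
  10 → (2, 'bbcacaaabacba')
  11 → (3, 'bcacaaabacba')
  12 → (6, 'caaabacba')
  13 → (4, 'cacaaabacba')
  14 → (12, 'cba')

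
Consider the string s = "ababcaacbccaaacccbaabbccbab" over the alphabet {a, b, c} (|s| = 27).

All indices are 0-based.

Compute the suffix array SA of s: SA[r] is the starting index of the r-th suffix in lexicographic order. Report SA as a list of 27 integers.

[11, 18, 5, 12, 25, 0, 19, 2, 6, 13, 26, 17, 24, 1, 20, 3, 8, 21, 10, 4, 16, 23, 7, 9, 15, 22, 14]

rank | idx | suffix
   0 |  11 | aaacccbaabbccbab
   1 |  18 | aabbccbab
   2 |   5 | aacbccaaacccbaabbccbab
   3 |  12 | aacccbaabbccbab
   4 |  25 | ab
   5 |   0 | ababcaacbccaaacccbaabbccbab
   6 |  19 | abbccbab
   7 |   2 | abcaacbccaaacccbaabbccbab
   8 |   6 | acbccaaacccbaabbccbab
   9 |  13 | acccbaabbccbab
  10 |  26 | b
  11 |  17 | baabbccbab
  12 |  24 | bab
  13 |   1 | babcaacbccaaacccbaabbccbab
  14 |  20 | bbccbab
  15 |   3 | bcaacbccaaacccbaabbccbab
  16 |   8 | bccaaacccbaabbccbab
  17 |  21 | bccbab
  18 |  10 | caaacccbaabbccbab
  19 |   4 | caacbccaaacccbaabbccbab
  20 |  16 | cbaabbccbab
  21 |  23 | cbab
  22 |   7 | cbccaaacccbaabbccbab
  23 |   9 | ccaaacccbaabbccbab
  24 |  15 | ccbaabbccbab
  25 |  22 | ccbab
  26 |  14 | cccbaabbccbab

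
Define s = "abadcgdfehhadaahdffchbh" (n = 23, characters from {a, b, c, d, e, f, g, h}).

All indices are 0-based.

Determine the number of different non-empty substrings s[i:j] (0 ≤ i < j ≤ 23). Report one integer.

rank→(start, suffix):
  0 → (13, 'aahdffchbh')
  1 → (0, 'abadcgdfehhadaahdffchbh')
  2 → (11, 'adaahdffchbh')
  3 → (2, 'adcgdfehhadaahdffchbh')
  4 → (14, 'ahdffchbh')
  5 → (1, 'badcgdfehhadaahdffchbh')
  6 → (21, 'bh')
  7 → (4, 'cgdfehhadaahdffchbh')
  8 → (19, 'chbh')
  9 → (12, 'daahdffchbh')
  10 → (3, 'dcgdfehhadaahdffchbh')
  11 → (6, 'dfehhadaahdffchbh')
  12 → (16, 'dffchbh')
  13 → (8, 'ehhadaahdffchbh')
  14 → (18, 'fchbh')
  15 → (7, 'fehhadaahdffchbh')
  16 → (17, 'ffchbh')
  17 → (5, 'gdfehhadaahdffchbh')
  18 → (22, 'h')
  19 → (10, 'hadaahdffchbh')
  20 → (20, 'hbh')
  21 → (15, 'hdffchbh')
  22 → (9, 'hhadaahdffchbh')

SA = [13, 0, 11, 2, 14, 1, 21, 4, 19, 12, 3, 6, 16, 8, 18, 7, 17, 5, 22, 10, 20, 15, 9]
i: (SA[i-1],SA[i]) lcp shared
  1: (13,0) 1 'a'
  2: (0,11) 1 'a'
  3: (11,2) 2 'ad'
  4: (2,14) 1 'a'
  5: (14,1) 0 ''
  6: (1,21) 1 'b'
  7: (21,4) 0 ''
  8: (4,19) 1 'c'
  9: (19,12) 0 ''
  10: (12,3) 1 'd'
  11: (3,6) 1 'd'
  12: (6,16) 2 'df'
  13: (16,8) 0 ''
  14: (8,18) 0 ''
  15: (18,7) 1 'f'
  16: (7,17) 1 'f'
  17: (17,5) 0 ''
  18: (5,22) 0 ''
  19: (22,10) 1 'h'
  20: (10,20) 1 'h'
  21: (20,15) 1 'h'
  22: (15,9) 1 'h'

n(n+1)/2 = 23·24/2 = 276
Σ LCP = 0 + 1 + 1 + 2 + 1 + 0 + 1 + 0 + 1 + 0 + 1 + 1 + 2 + 0 + 0 + 1 + 1 + 0 + 0 + 1 + 1 + 1 + 1 = 17
distinct = 276 − 17 = 259

259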